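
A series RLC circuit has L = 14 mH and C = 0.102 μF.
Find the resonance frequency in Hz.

Step 1 — Resonance condition Im(Z)=0 gives ω₀ = 1/√(LC).
Step 2 — ω₀ = 1/√(0.014·1.02e-07) = 2.646e+04 rad/s.
Step 3 — f₀ = ω₀/(2π) = 4212 Hz.

f₀ = 4212 Hz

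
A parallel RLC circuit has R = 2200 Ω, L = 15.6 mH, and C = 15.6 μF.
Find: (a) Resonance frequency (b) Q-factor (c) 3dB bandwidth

Step 1 — Resonance: ω₀ = 1/√(LC) = 1/√(0.0156·1.56e-05) = 2027 rad/s.
Step 2 — f₀ = ω₀/(2π) = 322.6 Hz.
Step 3 — Parallel Q: Q = R/(ω₀L) = 2200/(2027·0.0156) = 69.57.
Step 4 — Bandwidth: Δω = ω₀/Q = 29.14 rad/s; BW = Δω/(2π) = 4.637 Hz.

(a) f₀ = 322.6 Hz  (b) Q = 69.57  (c) BW = 4.637 Hz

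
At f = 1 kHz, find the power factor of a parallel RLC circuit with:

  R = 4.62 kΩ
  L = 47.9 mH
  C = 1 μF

Step 1 — Angular frequency: ω = 2π·f = 2π·1000 = 6283 rad/s.
Step 2 — Component impedances:
  R: Z = R = 4620 Ω
  L: Z = jωL = j·6283·0.0479 = 0 + j301 Ω
  C: Z = 1/(jωC) = -j/(ω·C) = 0 - j159.2 Ω
Step 3 — Parallel combination: 1/Z_total = 1/R + 1/L + 1/C; Z_total = 24.56 - j336 Ω = 336.9∠-85.8° Ω.
Step 4 — Power factor: PF = cos(φ) = Re(Z)/|Z| = 24.564/336.88 = 0.07292.
Step 5 — Type: Im(Z) = -336 ⇒ leading (phase φ = -85.8°).

PF = 0.07292 (leading, φ = -85.8°)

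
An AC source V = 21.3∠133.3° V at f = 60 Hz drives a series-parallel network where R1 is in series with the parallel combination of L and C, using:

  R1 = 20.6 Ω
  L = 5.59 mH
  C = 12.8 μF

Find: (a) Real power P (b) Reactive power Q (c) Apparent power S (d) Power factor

Step 1 — Angular frequency: ω = 2π·f = 2π·60 = 377 rad/s.
Step 2 — Component impedances:
  R1: Z = R = 20.6 Ω
  L: Z = jωL = j·377·0.00559 = 0 + j2.107 Ω
  C: Z = 1/(jωC) = -j/(ω·C) = 0 - j207.2 Ω
Step 3 — Parallel branch: L || C = 1/(1/L + 1/C) = 0 + j2.129 Ω.
Step 4 — Series with R1: Z_total = R1 + (L || C) = 20.6 + j2.129 Ω = 20.71∠5.9° Ω.
Step 5 — Source phasor: V = 21.3∠133.3° V = -14.61 + j15.5 V.
Step 6 — Current: I = V / Z = -0.6247 + j0.8171 A = 1.029∠127.4° A.
Step 7 — Complex power: S = V·I* = 21.79 + j2.252 VA.
Step 8 — Real power: P = Re(S) = 21.79 W.
Step 9 — Reactive power: Q = Im(S) = 2.252 VAR.
Step 10 — Apparent power: |S| = 21.91 VA.
Step 11 — Power factor: PF = P/|S| = 0.9947 (lagging).

(a) P = 21.79 W  (b) Q = 2.252 VAR  (c) S = 21.91 VA  (d) PF = 0.9947 (lagging)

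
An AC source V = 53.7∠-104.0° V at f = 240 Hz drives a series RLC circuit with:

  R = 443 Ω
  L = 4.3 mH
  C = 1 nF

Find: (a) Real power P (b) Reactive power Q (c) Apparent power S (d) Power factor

Step 1 — Angular frequency: ω = 2π·f = 2π·240 = 1508 rad/s.
Step 2 — Component impedances:
  R: Z = R = 443 Ω
  L: Z = jωL = j·1508·0.0043 = 0 + j6.484 Ω
  C: Z = 1/(jωC) = -j/(ω·C) = 0 - j6.631e+05 Ω
Step 3 — Series combination: Z_total = R + L + C = 443 - j6.631e+05 Ω = 6.631e+05∠-90.0° Ω.
Step 4 — Source phasor: V = 53.7∠-104.0° V = -12.99 - j52.1 V.
Step 5 — Current: I = V / Z = 7.856e-05 - j1.964e-05 A = 8.098e-05∠-14.0° A.
Step 6 — Complex power: S = V·I* = 2.905e-06 - j0.004349 VA.
Step 7 — Real power: P = Re(S) = 2.905e-06 W.
Step 8 — Reactive power: Q = Im(S) = -0.004349 VAR.
Step 9 — Apparent power: |S| = 0.004349 VA.
Step 10 — Power factor: PF = P/|S| = 0.000668 (leading).

(a) P = 2.905e-06 W  (b) Q = -0.004349 VAR  (c) S = 0.004349 VA  (d) PF = 0.000668 (leading)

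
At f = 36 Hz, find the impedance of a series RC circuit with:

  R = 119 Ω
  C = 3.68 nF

Step 1 — Angular frequency: ω = 2π·f = 2π·36 = 226.2 rad/s.
Step 2 — Component impedances:
  R: Z = R = 119 Ω
  C: Z = 1/(jωC) = -j/(ω·C) = 0 - j1.201e+06 Ω
Step 3 — Series combination: Z_total = R + C = 119 - j1.201e+06 Ω = 1.201e+06∠-90.0° Ω.

Z = 119 - j1.201e+06 Ω = 1.201e+06∠-90.0° Ω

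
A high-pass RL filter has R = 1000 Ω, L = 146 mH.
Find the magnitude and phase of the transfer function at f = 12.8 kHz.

Step 1 — Angular frequency: ω = 2π·1.28e+04 = 8.042e+04 rad/s.
Step 2 — Transfer function: H(jω) = jωL/(R + jωL).
Step 3 — Numerator jωL = j·1.174e+04; denominator R + jωL = 1000 + j1.174e+04.
Step 4 — H = 0.9928 + j0.08455.
Step 5 — Magnitude: |H| = 0.9964 (-0.0 dB); phase: φ = 4.9°.

|H| = 0.9964 (-0.0 dB), φ = 4.9°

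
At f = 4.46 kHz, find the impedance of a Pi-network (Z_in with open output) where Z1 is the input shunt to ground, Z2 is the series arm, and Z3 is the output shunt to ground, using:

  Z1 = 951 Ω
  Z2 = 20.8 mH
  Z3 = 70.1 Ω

Step 1 — Angular frequency: ω = 2π·f = 2π·4460 = 2.802e+04 rad/s.
Step 2 — Component impedances:
  Z1: Z = R = 951 Ω
  Z2: Z = jωL = j·2.802e+04·0.0208 = 0 + j582.9 Ω
  Z3: Z = R = 70.1 Ω
Step 3 — With open output, the series arm Z2 and the output shunt Z3 appear in series to ground: Z2 + Z3 = 70.1 + j582.9 Ω.
Step 4 — Parallel with input shunt Z1: Z_in = Z1 || (Z2 + Z3) = 283 + j381.3 Ω = 474.9∠53.4° Ω.

Z = 283 + j381.3 Ω = 474.9∠53.4° Ω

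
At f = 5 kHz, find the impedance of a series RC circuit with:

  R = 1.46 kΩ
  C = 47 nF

Step 1 — Angular frequency: ω = 2π·f = 2π·5000 = 3.142e+04 rad/s.
Step 2 — Component impedances:
  R: Z = R = 1460 Ω
  C: Z = 1/(jωC) = -j/(ω·C) = 0 - j677.3 Ω
Step 3 — Series combination: Z_total = R + C = 1460 - j677.3 Ω = 1609∠-24.9° Ω.

Z = 1460 - j677.3 Ω = 1609∠-24.9° Ω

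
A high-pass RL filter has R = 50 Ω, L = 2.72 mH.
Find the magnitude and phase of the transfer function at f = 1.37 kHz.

Step 1 — Angular frequency: ω = 2π·1370 = 8608 rad/s.
Step 2 — Transfer function: H(jω) = jωL/(R + jωL).
Step 3 — Numerator jωL = j·23.41; denominator R + jωL = 50 + j23.41.
Step 4 — H = 0.1798 + j0.3841.
Step 5 — Magnitude: |H| = 0.4241 (-7.5 dB); phase: φ = 64.9°.

|H| = 0.4241 (-7.5 dB), φ = 64.9°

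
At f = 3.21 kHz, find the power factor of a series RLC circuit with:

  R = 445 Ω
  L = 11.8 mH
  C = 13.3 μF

Step 1 — Angular frequency: ω = 2π·f = 2π·3210 = 2.017e+04 rad/s.
Step 2 — Component impedances:
  R: Z = R = 445 Ω
  L: Z = jωL = j·2.017e+04·0.0118 = 0 + j238 Ω
  C: Z = 1/(jωC) = -j/(ω·C) = 0 - j3.728 Ω
Step 3 — Series combination: Z_total = R + L + C = 445 + j234.3 Ω = 502.9∠27.8° Ω.
Step 4 — Power factor: PF = cos(φ) = Re(Z)/|Z| = 445/502.9 = 0.8849.
Step 5 — Type: Im(Z) = 234.3 ⇒ lagging (phase φ = 27.8°).

PF = 0.8849 (lagging, φ = 27.8°)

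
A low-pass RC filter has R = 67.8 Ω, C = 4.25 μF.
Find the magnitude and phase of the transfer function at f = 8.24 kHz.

Step 1 — Angular frequency: ω = 2π·8240 = 5.177e+04 rad/s.
Step 2 — Transfer function: H(jω) = 1/(1 + jωRC).
Step 3 — Denominator: 1 + jωRC = 1 + j·5.177e+04·67.8·4.25e-06 = 1 + j14.92.
Step 4 — H = 0.004473 - j0.06673.
Step 5 — Magnitude: |H| = 0.06688 (-23.5 dB); phase: φ = -86.2°.

|H| = 0.06688 (-23.5 dB), φ = -86.2°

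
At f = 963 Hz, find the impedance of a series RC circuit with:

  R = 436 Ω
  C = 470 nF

Step 1 — Angular frequency: ω = 2π·f = 2π·963 = 6051 rad/s.
Step 2 — Component impedances:
  R: Z = R = 436 Ω
  C: Z = 1/(jωC) = -j/(ω·C) = 0 - j351.6 Ω
Step 3 — Series combination: Z_total = R + C = 436 - j351.6 Ω = 560.1∠-38.9° Ω.

Z = 436 - j351.6 Ω = 560.1∠-38.9° Ω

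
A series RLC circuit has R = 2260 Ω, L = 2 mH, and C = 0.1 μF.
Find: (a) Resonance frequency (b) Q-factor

Step 1 — Resonance condition Im(Z)=0 gives ω₀ = 1/√(LC).
Step 2 — ω₀ = 1/√(0.002·1e-07) = 7.071e+04 rad/s.
Step 3 — f₀ = ω₀/(2π) = 1.125e+04 Hz.
Step 4 — Series Q: Q = ω₀L/R = 7.071e+04·0.002/2260 = 0.06258.

(a) f₀ = 1.125e+04 Hz  (b) Q = 0.06258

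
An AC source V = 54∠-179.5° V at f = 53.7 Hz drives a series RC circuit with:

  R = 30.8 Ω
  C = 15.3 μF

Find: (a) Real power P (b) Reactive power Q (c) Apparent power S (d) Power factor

Step 1 — Angular frequency: ω = 2π·f = 2π·53.7 = 337.4 rad/s.
Step 2 — Component impedances:
  R: Z = R = 30.8 Ω
  C: Z = 1/(jωC) = -j/(ω·C) = 0 - j193.7 Ω
Step 3 — Series combination: Z_total = R + C = 30.8 - j193.7 Ω = 196.1∠-81.0° Ω.
Step 4 — Source phasor: V = 54∠-179.5° V = -54 - j0.4712 V.
Step 5 — Current: I = V / Z = -0.04086 - j0.2723 A = 0.2753∠-98.5° A.
Step 6 — Complex power: S = V·I* = 2.334 - j14.68 VA.
Step 7 — Real power: P = Re(S) = 2.334 W.
Step 8 — Reactive power: Q = Im(S) = -14.68 VAR.
Step 9 — Apparent power: |S| = 14.87 VA.
Step 10 — Power factor: PF = P/|S| = 0.157 (leading).

(a) P = 2.334 W  (b) Q = -14.68 VAR  (c) S = 14.87 VA  (d) PF = 0.157 (leading)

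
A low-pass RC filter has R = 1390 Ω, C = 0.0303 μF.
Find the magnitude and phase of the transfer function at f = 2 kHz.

Step 1 — Angular frequency: ω = 2π·2000 = 1.257e+04 rad/s.
Step 2 — Transfer function: H(jω) = 1/(1 + jωRC).
Step 3 — Denominator: 1 + jωRC = 1 + j·1.257e+04·1390·3.03e-08 = 1 + j0.5293.
Step 4 — H = 0.7812 - j0.4134.
Step 5 — Magnitude: |H| = 0.8838 (-1.1 dB); phase: φ = -27.9°.

|H| = 0.8838 (-1.1 dB), φ = -27.9°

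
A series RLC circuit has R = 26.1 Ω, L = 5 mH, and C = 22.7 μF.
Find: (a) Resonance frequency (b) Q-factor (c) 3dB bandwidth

Step 1 — Resonance condition Im(Z)=0 gives ω₀ = 1/√(LC).
Step 2 — ω₀ = 1/√(0.005·2.27e-05) = 2968 rad/s.
Step 3 — f₀ = ω₀/(2π) = 472.4 Hz.
Step 4 — Series Q: Q = ω₀L/R = 2968·0.005/26.1 = 0.5686.
Step 5 — 3dB bandwidth: Δω = ω₀/Q = 5220 rad/s; BW = Δω/(2π) = 830.8 Hz.

(a) f₀ = 472.4 Hz  (b) Q = 0.5686  (c) BW = 830.8 Hz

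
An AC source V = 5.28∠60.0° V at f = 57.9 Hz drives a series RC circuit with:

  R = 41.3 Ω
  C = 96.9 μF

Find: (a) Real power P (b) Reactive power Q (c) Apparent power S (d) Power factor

Step 1 — Angular frequency: ω = 2π·f = 2π·57.9 = 363.8 rad/s.
Step 2 — Component impedances:
  R: Z = R = 41.3 Ω
  C: Z = 1/(jωC) = -j/(ω·C) = 0 - j28.37 Ω
Step 3 — Series combination: Z_total = R + C = 41.3 - j28.37 Ω = 50.1∠-34.5° Ω.
Step 4 — Source phasor: V = 5.28∠60.0° V = 2.64 + j4.573 V.
Step 5 — Current: I = V / Z = -0.008238 + j0.1051 A = 0.1054∠94.5° A.
Step 6 — Complex power: S = V·I* = 0.4586 - j0.315 VA.
Step 7 — Real power: P = Re(S) = 0.4586 W.
Step 8 — Reactive power: Q = Im(S) = -0.315 VAR.
Step 9 — Apparent power: |S| = 0.5564 VA.
Step 10 — Power factor: PF = P/|S| = 0.8243 (leading).

(a) P = 0.4586 W  (b) Q = -0.315 VAR  (c) S = 0.5564 VA  (d) PF = 0.8243 (leading)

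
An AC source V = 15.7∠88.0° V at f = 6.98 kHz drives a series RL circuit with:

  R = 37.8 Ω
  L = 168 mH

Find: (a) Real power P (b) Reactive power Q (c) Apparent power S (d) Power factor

Step 1 — Angular frequency: ω = 2π·f = 2π·6980 = 4.386e+04 rad/s.
Step 2 — Component impedances:
  R: Z = R = 37.8 Ω
  L: Z = jωL = j·4.386e+04·0.168 = 0 + j7368 Ω
Step 3 — Series combination: Z_total = R + L = 37.8 + j7368 Ω = 7368∠89.7° Ω.
Step 4 — Source phasor: V = 15.7∠88.0° V = 0.5479 + j15.69 V.
Step 5 — Current: I = V / Z = 0.00213 - j6.344e-05 A = 0.002131∠-1.7° A.
Step 6 — Complex power: S = V·I* = 0.0001716 + j0.03345 VA.
Step 7 — Real power: P = Re(S) = 0.0001716 W.
Step 8 — Reactive power: Q = Im(S) = 0.03345 VAR.
Step 9 — Apparent power: |S| = 0.03345 VA.
Step 10 — Power factor: PF = P/|S| = 0.00513 (lagging).

(a) P = 0.0001716 W  (b) Q = 0.03345 VAR  (c) S = 0.03345 VA  (d) PF = 0.00513 (lagging)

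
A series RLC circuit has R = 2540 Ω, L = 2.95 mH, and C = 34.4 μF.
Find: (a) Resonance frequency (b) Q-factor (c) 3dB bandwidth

Step 1 — Resonance condition Im(Z)=0 gives ω₀ = 1/√(LC).
Step 2 — ω₀ = 1/√(0.00295·3.44e-05) = 3139 rad/s.
Step 3 — f₀ = ω₀/(2π) = 499.6 Hz.
Step 4 — Series Q: Q = ω₀L/R = 3139·0.00295/2540 = 0.003646.
Step 5 — 3dB bandwidth: Δω = ω₀/Q = 8.61e+05 rad/s; BW = Δω/(2π) = 1.37e+05 Hz.

(a) f₀ = 499.6 Hz  (b) Q = 0.003646  (c) BW = 1.37e+05 Hz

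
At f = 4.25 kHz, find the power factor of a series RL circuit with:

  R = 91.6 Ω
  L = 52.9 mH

Step 1 — Angular frequency: ω = 2π·f = 2π·4250 = 2.67e+04 rad/s.
Step 2 — Component impedances:
  R: Z = R = 91.6 Ω
  L: Z = jωL = j·2.67e+04·0.0529 = 0 + j1413 Ω
Step 3 — Series combination: Z_total = R + L = 91.6 + j1413 Ω = 1416∠86.3° Ω.
Step 4 — Power factor: PF = cos(φ) = Re(Z)/|Z| = 91.6/1415.6 = 0.06471.
Step 5 — Type: Im(Z) = 1413 ⇒ lagging (phase φ = 86.3°).

PF = 0.06471 (lagging, φ = 86.3°)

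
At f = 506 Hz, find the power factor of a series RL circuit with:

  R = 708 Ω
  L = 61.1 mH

Step 1 — Angular frequency: ω = 2π·f = 2π·506 = 3179 rad/s.
Step 2 — Component impedances:
  R: Z = R = 708 Ω
  L: Z = jωL = j·3179·0.0611 = 0 + j194.3 Ω
Step 3 — Series combination: Z_total = R + L = 708 + j194.3 Ω = 734.2∠15.3° Ω.
Step 4 — Power factor: PF = cos(φ) = Re(Z)/|Z| = 708/734.17 = 0.9644.
Step 5 — Type: Im(Z) = 194.3 ⇒ lagging (phase φ = 15.3°).

PF = 0.9644 (lagging, φ = 15.3°)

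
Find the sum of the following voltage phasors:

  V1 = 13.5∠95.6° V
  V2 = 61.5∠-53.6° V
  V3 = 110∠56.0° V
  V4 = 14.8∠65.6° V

Step 1 — Convert each phasor to rectangular form:
  V1 = 13.5·(cos(95.6°) + j·sin(95.6°)) = -1.317 + j13.44 V
  V2 = 61.5·(cos(-53.6°) + j·sin(-53.6°)) = 36.5 - j49.5 V
  V3 = 110·(cos(56.0°) + j·sin(56.0°)) = 61.51 + j91.19 V
  V4 = 14.8·(cos(65.6°) + j·sin(65.6°)) = 6.114 + j13.48 V
Step 2 — Sum components: V_total = 102.8 + j68.61 V.
Step 3 — Convert to polar: |V_total| = 123.6 V, ∠V_total = 33.7°.

V_total = 123.6∠33.7° V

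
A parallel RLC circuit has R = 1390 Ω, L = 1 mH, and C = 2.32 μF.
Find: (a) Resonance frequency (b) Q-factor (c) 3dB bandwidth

Step 1 — Resonance: ω₀ = 1/√(LC) = 1/√(0.001·2.32e-06) = 2.076e+04 rad/s.
Step 2 — f₀ = ω₀/(2π) = 3304 Hz.
Step 3 — Parallel Q: Q = R/(ω₀L) = 1390/(2.076e+04·0.001) = 66.95.
Step 4 — Bandwidth: Δω = ω₀/Q = 310.1 rad/s; BW = Δω/(2π) = 49.35 Hz.

(a) f₀ = 3304 Hz  (b) Q = 66.95  (c) BW = 49.35 Hz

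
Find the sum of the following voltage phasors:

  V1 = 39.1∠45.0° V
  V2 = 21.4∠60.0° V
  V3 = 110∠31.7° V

Step 1 — Convert each phasor to rectangular form:
  V1 = 39.1·(cos(45.0°) + j·sin(45.0°)) = 27.65 + j27.65 V
  V2 = 21.4·(cos(60.0°) + j·sin(60.0°)) = 10.7 + j18.53 V
  V3 = 110·(cos(31.7°) + j·sin(31.7°)) = 93.59 + j57.8 V
Step 2 — Sum components: V_total = 131.9 + j104 V.
Step 3 — Convert to polar: |V_total| = 168 V, ∠V_total = 38.2°.

V_total = 168∠38.2° V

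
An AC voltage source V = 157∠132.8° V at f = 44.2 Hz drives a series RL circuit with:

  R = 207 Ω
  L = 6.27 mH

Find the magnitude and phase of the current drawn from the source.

Step 1 — Angular frequency: ω = 2π·f = 2π·44.2 = 277.7 rad/s.
Step 2 — Component impedances:
  R: Z = R = 207 Ω
  L: Z = jωL = j·277.7·0.00627 = 0 + j1.741 Ω
Step 3 — Series combination: Z_total = R + L = 207 + j1.741 Ω = 207∠0.5° Ω.
Step 4 — Source phasor: V = 157∠132.8° V = -106.7 + j115.2 V.
Step 5 — Ohm's law: I = V / Z_total = (-106.7 + j115.2) / (207 + j1.741) = -0.5106 + j0.5608 A.
Step 6 — Convert to polar: |I| = 0.7584 A, ∠I = 132.3°.

I = 0.7584∠132.3° A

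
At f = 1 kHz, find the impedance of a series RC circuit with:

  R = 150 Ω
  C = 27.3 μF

Step 1 — Angular frequency: ω = 2π·f = 2π·1000 = 6283 rad/s.
Step 2 — Component impedances:
  R: Z = R = 150 Ω
  C: Z = 1/(jωC) = -j/(ω·C) = 0 - j5.83 Ω
Step 3 — Series combination: Z_total = R + C = 150 - j5.83 Ω = 150.1∠-2.2° Ω.

Z = 150 - j5.83 Ω = 150.1∠-2.2° Ω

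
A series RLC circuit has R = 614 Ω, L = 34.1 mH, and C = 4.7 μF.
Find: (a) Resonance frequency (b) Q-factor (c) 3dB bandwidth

Step 1 — Resonance: ω₀ = 1/√(LC) = 1/√(0.0341·4.7e-06) = 2498 rad/s.
Step 2 — f₀ = ω₀/(2π) = 397.6 Hz.
Step 3 — Series Q: Q = ω₀L/R = 2498·0.0341/614 = 0.1387.
Step 4 — Bandwidth: Δω = ω₀/Q = 1.801e+04 rad/s; BW = Δω/(2π) = 2866 Hz.

(a) f₀ = 397.6 Hz  (b) Q = 0.1387  (c) BW = 2866 Hz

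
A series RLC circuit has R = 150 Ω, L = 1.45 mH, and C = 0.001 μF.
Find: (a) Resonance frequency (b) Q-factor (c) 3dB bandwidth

Step 1 — Resonance: ω₀ = 1/√(LC) = 1/√(0.00145·1e-09) = 8.305e+05 rad/s.
Step 2 — f₀ = ω₀/(2π) = 1.322e+05 Hz.
Step 3 — Series Q: Q = ω₀L/R = 8.305e+05·0.00145/150 = 8.028.
Step 4 — Bandwidth: Δω = ω₀/Q = 1.034e+05 rad/s; BW = Δω/(2π) = 1.646e+04 Hz.

(a) f₀ = 1.322e+05 Hz  (b) Q = 8.028  (c) BW = 1.646e+04 Hz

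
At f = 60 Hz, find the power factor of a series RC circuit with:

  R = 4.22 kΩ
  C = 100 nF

Step 1 — Angular frequency: ω = 2π·f = 2π·60 = 377 rad/s.
Step 2 — Component impedances:
  R: Z = R = 4220 Ω
  C: Z = 1/(jωC) = -j/(ω·C) = 0 - j2.653e+04 Ω
Step 3 — Series combination: Z_total = R + C = 4220 - j2.653e+04 Ω = 2.686e+04∠-81.0° Ω.
Step 4 — Power factor: PF = cos(φ) = Re(Z)/|Z| = 4220/2.686e+04 = 0.1571.
Step 5 — Type: Im(Z) = -2.653e+04 ⇒ leading (phase φ = -81.0°).

PF = 0.1571 (leading, φ = -81.0°)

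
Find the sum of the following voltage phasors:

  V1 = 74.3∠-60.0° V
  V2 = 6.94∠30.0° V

Step 1 — Convert each phasor to rectangular form:
  V1 = 74.3·(cos(-60.0°) + j·sin(-60.0°)) = 37.15 - j64.35 V
  V2 = 6.94·(cos(30.0°) + j·sin(30.0°)) = 6.01 + j3.47 V
Step 2 — Sum components: V_total = 43.16 - j60.88 V.
Step 3 — Convert to polar: |V_total| = 74.62 V, ∠V_total = -54.7°.

V_total = 74.62∠-54.7° V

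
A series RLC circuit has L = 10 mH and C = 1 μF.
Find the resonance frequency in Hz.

Step 1 — Resonance condition Im(Z)=0 gives ω₀ = 1/√(LC).
Step 2 — ω₀ = 1/√(0.01·1e-06) = 1e+04 rad/s.
Step 3 — f₀ = ω₀/(2π) = 1592 Hz.

f₀ = 1592 Hz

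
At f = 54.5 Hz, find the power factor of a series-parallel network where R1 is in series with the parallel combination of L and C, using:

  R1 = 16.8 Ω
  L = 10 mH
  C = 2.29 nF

Step 1 — Angular frequency: ω = 2π·f = 2π·54.5 = 342.4 rad/s.
Step 2 — Component impedances:
  R1: Z = R = 16.8 Ω
  L: Z = jωL = j·342.4·0.01 = 0 + j3.424 Ω
  C: Z = 1/(jωC) = -j/(ω·C) = 0 - j1.275e+06 Ω
Step 3 — Parallel branch: L || C = 1/(1/L + 1/C) = 0 + j3.424 Ω.
Step 4 — Series with R1: Z_total = R1 + (L || C) = 16.8 + j3.424 Ω = 17.15∠11.5° Ω.
Step 5 — Power factor: PF = cos(φ) = Re(Z)/|Z| = 16.8/17.145 = 0.9799.
Step 6 — Type: Im(Z) = 3.424 ⇒ lagging (phase φ = 11.5°).

PF = 0.9799 (lagging, φ = 11.5°)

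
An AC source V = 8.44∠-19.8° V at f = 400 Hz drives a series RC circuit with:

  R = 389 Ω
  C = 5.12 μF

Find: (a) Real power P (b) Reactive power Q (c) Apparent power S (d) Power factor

Step 1 — Angular frequency: ω = 2π·f = 2π·400 = 2513 rad/s.
Step 2 — Component impedances:
  R: Z = R = 389 Ω
  C: Z = 1/(jωC) = -j/(ω·C) = 0 - j77.71 Ω
Step 3 — Series combination: Z_total = R + C = 389 - j77.71 Ω = 396.7∠-11.3° Ω.
Step 4 — Source phasor: V = 8.44∠-19.8° V = 7.941 - j2.859 V.
Step 5 — Current: I = V / Z = 0.02104 - j0.003146 A = 0.02128∠-8.5° A.
Step 6 — Complex power: S = V·I* = 0.1761 - j0.03518 VA.
Step 7 — Real power: P = Re(S) = 0.1761 W.
Step 8 — Reactive power: Q = Im(S) = -0.03518 VAR.
Step 9 — Apparent power: |S| = 0.1796 VA.
Step 10 — Power factor: PF = P/|S| = 0.9806 (leading).

(a) P = 0.1761 W  (b) Q = -0.03518 VAR  (c) S = 0.1796 VA  (d) PF = 0.9806 (leading)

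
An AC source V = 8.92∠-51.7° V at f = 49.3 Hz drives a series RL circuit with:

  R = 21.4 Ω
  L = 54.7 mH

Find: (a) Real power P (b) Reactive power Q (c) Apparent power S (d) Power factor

Step 1 — Angular frequency: ω = 2π·f = 2π·49.3 = 309.8 rad/s.
Step 2 — Component impedances:
  R: Z = R = 21.4 Ω
  L: Z = jωL = j·309.8·0.0547 = 0 + j16.94 Ω
Step 3 — Series combination: Z_total = R + L = 21.4 + j16.94 Ω = 27.3∠38.4° Ω.
Step 4 — Source phasor: V = 8.92∠-51.7° V = 5.528 - j7 V.
Step 5 — Current: I = V / Z = -0.0004061 - j0.3268 A = 0.3268∠-90.1° A.
Step 6 — Complex power: S = V·I* = 2.285 + j1.809 VA.
Step 7 — Real power: P = Re(S) = 2.285 W.
Step 8 — Reactive power: Q = Im(S) = 1.809 VAR.
Step 9 — Apparent power: |S| = 2.915 VA.
Step 10 — Power factor: PF = P/|S| = 0.784 (lagging).

(a) P = 2.285 W  (b) Q = 1.809 VAR  (c) S = 2.915 VA  (d) PF = 0.784 (lagging)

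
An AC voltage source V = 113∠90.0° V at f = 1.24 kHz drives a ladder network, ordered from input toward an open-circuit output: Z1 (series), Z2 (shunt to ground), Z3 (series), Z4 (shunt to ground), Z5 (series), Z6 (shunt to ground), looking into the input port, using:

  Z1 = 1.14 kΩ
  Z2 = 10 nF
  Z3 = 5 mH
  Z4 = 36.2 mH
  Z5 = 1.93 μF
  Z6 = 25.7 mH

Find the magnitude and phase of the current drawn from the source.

Step 1 — Angular frequency: ω = 2π·f = 2π·1240 = 7791 rad/s.
Step 2 — Component impedances:
  Z1: Z = R = 1140 Ω
  Z2: Z = 1/(jωC) = -j/(ω·C) = 0 - j1.284e+04 Ω
  Z3: Z = jωL = j·7791·0.005 = 0 + j38.96 Ω
  Z4: Z = jωL = j·7791·0.0362 = 0 + j282 Ω
  Z5: Z = 1/(jωC) = -j/(ω·C) = 0 - j66.5 Ω
  Z6: Z = jωL = j·7791·0.0257 = 0 + j200.2 Ω
Step 3 — Ladder network (open output): work backward from the far end, alternating series and parallel combinations. Z_in = 1140 + j131 Ω = 1148∠6.6° Ω.
Step 4 — Source phasor: V = 113∠90.0° V = 0 + j113 V.
Step 5 — Ohm's law: I = V / Z_total = (0 + j113) / (1140 + j131) = 0.01124 + j0.09783 A.
Step 6 — Convert to polar: |I| = 0.09847 A, ∠I = 83.4°.

I = 0.09847∠83.4° A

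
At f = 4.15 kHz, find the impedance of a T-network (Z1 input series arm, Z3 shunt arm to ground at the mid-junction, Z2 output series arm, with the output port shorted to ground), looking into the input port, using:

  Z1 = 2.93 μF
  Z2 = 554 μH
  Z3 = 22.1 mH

Step 1 — Angular frequency: ω = 2π·f = 2π·4150 = 2.608e+04 rad/s.
Step 2 — Component impedances:
  Z1: Z = 1/(jωC) = -j/(ω·C) = 0 - j13.09 Ω
  Z2: Z = jωL = j·2.608e+04·0.000554 = 0 + j14.45 Ω
  Z3: Z = jωL = j·2.608e+04·0.0221 = 0 + j576.3 Ω
Step 3 — With the output port shorted to ground, the output series arm Z2 runs from the junction to ground; the shunt arm Z3 also runs from the junction to ground. They appear in parallel: Z3 || Z2 = 0 + j14.09 Ω.
Step 4 — Series with input arm Z1: Z_in = Z1 + (Z3 || Z2) = 0 + j1.003 Ω = 1.003∠90.0° Ω.

Z = 0 + j1.003 Ω = 1.003∠90.0° Ω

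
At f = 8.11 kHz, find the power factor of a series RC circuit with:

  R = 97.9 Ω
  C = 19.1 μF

Step 1 — Angular frequency: ω = 2π·f = 2π·8110 = 5.096e+04 rad/s.
Step 2 — Component impedances:
  R: Z = R = 97.9 Ω
  C: Z = 1/(jωC) = -j/(ω·C) = 0 - j1.027 Ω
Step 3 — Series combination: Z_total = R + C = 97.9 - j1.027 Ω = 97.91∠-0.6° Ω.
Step 4 — Power factor: PF = cos(φ) = Re(Z)/|Z| = 97.9/97.91 = 0.9999.
Step 5 — Type: Im(Z) = -1.027 ⇒ leading (phase φ = -0.6°).

PF = 0.9999 (leading, φ = -0.6°)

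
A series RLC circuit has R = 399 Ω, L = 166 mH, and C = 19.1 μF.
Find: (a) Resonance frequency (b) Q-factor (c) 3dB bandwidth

Step 1 — Resonance condition Im(Z)=0 gives ω₀ = 1/√(LC).
Step 2 — ω₀ = 1/√(0.166·1.91e-05) = 561.6 rad/s.
Step 3 — f₀ = ω₀/(2π) = 89.38 Hz.
Step 4 — Series Q: Q = ω₀L/R = 561.6·0.166/399 = 0.2336.
Step 5 — 3dB bandwidth: Δω = ω₀/Q = 2404 rad/s; BW = Δω/(2π) = 382.5 Hz.

(a) f₀ = 89.38 Hz  (b) Q = 0.2336  (c) BW = 382.5 Hz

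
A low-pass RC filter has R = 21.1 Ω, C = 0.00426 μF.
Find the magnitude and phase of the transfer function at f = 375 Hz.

Step 1 — Angular frequency: ω = 2π·375 = 2356 rad/s.
Step 2 — Transfer function: H(jω) = 1/(1 + jωRC).
Step 3 — Denominator: 1 + jωRC = 1 + j·2356·21.1·4.26e-09 = 1 + j0.0002118.
Step 4 — H = 1 - j0.0002118.
Step 5 — Magnitude: |H| = 1 (-0.0 dB); phase: φ = -0.0°.

|H| = 1 (-0.0 dB), φ = -0.0°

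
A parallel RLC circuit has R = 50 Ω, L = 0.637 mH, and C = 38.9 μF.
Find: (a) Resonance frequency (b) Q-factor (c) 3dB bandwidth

Step 1 — Resonance: ω₀ = 1/√(LC) = 1/√(0.000637·3.89e-05) = 6353 rad/s.
Step 2 — f₀ = ω₀/(2π) = 1011 Hz.
Step 3 — Parallel Q: Q = R/(ω₀L) = 50/(6353·0.000637) = 12.36.
Step 4 — Bandwidth: Δω = ω₀/Q = 514.1 rad/s; BW = Δω/(2π) = 81.83 Hz.

(a) f₀ = 1011 Hz  (b) Q = 12.36  (c) BW = 81.83 Hz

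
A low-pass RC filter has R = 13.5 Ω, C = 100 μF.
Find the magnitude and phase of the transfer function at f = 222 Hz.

Step 1 — Angular frequency: ω = 2π·222 = 1395 rad/s.
Step 2 — Transfer function: H(jω) = 1/(1 + jωRC).
Step 3 — Denominator: 1 + jωRC = 1 + j·1395·13.5·0.0001 = 1 + j1.883.
Step 4 — H = 0.22 - j0.4142.
Step 5 — Magnitude: |H| = 0.469 (-6.6 dB); phase: φ = -62.0°.

|H| = 0.469 (-6.6 dB), φ = -62.0°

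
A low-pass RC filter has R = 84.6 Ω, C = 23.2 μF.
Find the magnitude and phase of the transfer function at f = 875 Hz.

Step 1 — Angular frequency: ω = 2π·875 = 5498 rad/s.
Step 2 — Transfer function: H(jω) = 1/(1 + jωRC).
Step 3 — Denominator: 1 + jωRC = 1 + j·5498·84.6·2.32e-05 = 1 + j10.79.
Step 4 — H = 0.008515 - j0.09188.
Step 5 — Magnitude: |H| = 0.09228 (-20.7 dB); phase: φ = -84.7°.

|H| = 0.09228 (-20.7 dB), φ = -84.7°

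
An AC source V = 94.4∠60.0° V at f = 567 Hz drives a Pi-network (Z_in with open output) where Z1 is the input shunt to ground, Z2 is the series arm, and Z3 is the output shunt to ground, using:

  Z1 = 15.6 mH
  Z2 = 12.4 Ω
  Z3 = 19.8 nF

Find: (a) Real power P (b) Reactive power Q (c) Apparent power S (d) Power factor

Step 1 — Angular frequency: ω = 2π·f = 2π·567 = 3563 rad/s.
Step 2 — Component impedances:
  Z1: Z = jωL = j·3563·0.0156 = 0 + j55.58 Ω
  Z2: Z = R = 12.4 Ω
  Z3: Z = 1/(jωC) = -j/(ω·C) = 0 - j1.418e+04 Ω
Step 3 — With open output, the series arm Z2 and the output shunt Z3 appear in series to ground: Z2 + Z3 = 12.4 - j1.418e+04 Ω.
Step 4 — Parallel with input shunt Z1: Z_in = Z1 || (Z2 + Z3) = 0.0001921 + j55.79 Ω = 55.79∠90.0° Ω.
Step 5 — Source phasor: V = 94.4∠60.0° V = 47.2 + j81.75 V.
Step 6 — Current: I = V / Z = 1.465 - j0.846 A = 1.692∠-30.0° A.
Step 7 — Complex power: S = V·I* = 0.0005498 + j159.7 VA.
Step 8 — Real power: P = Re(S) = 0.0005498 W.
Step 9 — Reactive power: Q = Im(S) = 159.7 VAR.
Step 10 — Apparent power: |S| = 159.7 VA.
Step 11 — Power factor: PF = P/|S| = 3.442e-06 (lagging).

(a) P = 0.0005498 W  (b) Q = 159.7 VAR  (c) S = 159.7 VA  (d) PF = 3.442e-06 (lagging)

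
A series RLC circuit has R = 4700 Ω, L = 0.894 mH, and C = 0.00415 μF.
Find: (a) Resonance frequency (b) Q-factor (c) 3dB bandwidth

Step 1 — Resonance condition Im(Z)=0 gives ω₀ = 1/√(LC).
Step 2 — ω₀ = 1/√(0.000894·4.15e-09) = 5.192e+05 rad/s.
Step 3 — f₀ = ω₀/(2π) = 8.263e+04 Hz.
Step 4 — Series Q: Q = ω₀L/R = 5.192e+05·0.000894/4700 = 0.09875.
Step 5 — 3dB bandwidth: Δω = ω₀/Q = 5.257e+06 rad/s; BW = Δω/(2π) = 8.367e+05 Hz.

(a) f₀ = 8.263e+04 Hz  (b) Q = 0.09875  (c) BW = 8.367e+05 Hz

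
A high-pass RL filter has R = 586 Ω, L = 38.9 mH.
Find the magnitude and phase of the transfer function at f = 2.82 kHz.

Step 1 — Angular frequency: ω = 2π·2820 = 1.772e+04 rad/s.
Step 2 — Transfer function: H(jω) = jωL/(R + jωL).
Step 3 — Numerator jωL = j·689.3; denominator R + jωL = 586 + j689.3.
Step 4 — H = 0.5804 + j0.4935.
Step 5 — Magnitude: |H| = 0.7619 (-2.4 dB); phase: φ = 40.4°.

|H| = 0.7619 (-2.4 dB), φ = 40.4°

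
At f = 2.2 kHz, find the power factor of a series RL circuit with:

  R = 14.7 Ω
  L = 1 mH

Step 1 — Angular frequency: ω = 2π·f = 2π·2200 = 1.382e+04 rad/s.
Step 2 — Component impedances:
  R: Z = R = 14.7 Ω
  L: Z = jωL = j·1.382e+04·0.001 = 0 + j13.82 Ω
Step 3 — Series combination: Z_total = R + L = 14.7 + j13.82 Ω = 20.18∠43.2° Ω.
Step 4 — Power factor: PF = cos(φ) = Re(Z)/|Z| = 14.7/20.178 = 0.7285.
Step 5 — Type: Im(Z) = 13.82 ⇒ lagging (phase φ = 43.2°).

PF = 0.7285 (lagging, φ = 43.2°)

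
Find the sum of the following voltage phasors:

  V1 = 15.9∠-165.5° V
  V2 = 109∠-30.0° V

Step 1 — Convert each phasor to rectangular form:
  V1 = 15.9·(cos(-165.5°) + j·sin(-165.5°)) = -15.39 - j3.981 V
  V2 = 109·(cos(-30.0°) + j·sin(-30.0°)) = 94.4 - j54.5 V
Step 2 — Sum components: V_total = 79 - j58.48 V.
Step 3 — Convert to polar: |V_total| = 98.29 V, ∠V_total = -36.5°.

V_total = 98.29∠-36.5° V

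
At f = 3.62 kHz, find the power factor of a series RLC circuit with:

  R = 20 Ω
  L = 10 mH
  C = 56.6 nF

Step 1 — Angular frequency: ω = 2π·f = 2π·3620 = 2.275e+04 rad/s.
Step 2 — Component impedances:
  R: Z = R = 20 Ω
  L: Z = jωL = j·2.275e+04·0.01 = 0 + j227.5 Ω
  C: Z = 1/(jωC) = -j/(ω·C) = 0 - j776.8 Ω
Step 3 — Series combination: Z_total = R + L + C = 20 - j549.3 Ω = 549.7∠-87.9° Ω.
Step 4 — Power factor: PF = cos(φ) = Re(Z)/|Z| = 20/549.7 = 0.03638.
Step 5 — Type: Im(Z) = -549.3 ⇒ leading (phase φ = -87.9°).

PF = 0.03638 (leading, φ = -87.9°)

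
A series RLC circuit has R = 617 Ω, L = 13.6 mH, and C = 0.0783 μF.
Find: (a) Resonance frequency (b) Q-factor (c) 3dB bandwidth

Step 1 — Resonance condition Im(Z)=0 gives ω₀ = 1/√(LC).
Step 2 — ω₀ = 1/√(0.0136·7.83e-08) = 3.064e+04 rad/s.
Step 3 — f₀ = ω₀/(2π) = 4877 Hz.
Step 4 — Series Q: Q = ω₀L/R = 3.064e+04·0.0136/617 = 0.6755.
Step 5 — 3dB bandwidth: Δω = ω₀/Q = 4.537e+04 rad/s; BW = Δω/(2π) = 7220 Hz.

(a) f₀ = 4877 Hz  (b) Q = 0.6755  (c) BW = 7220 Hz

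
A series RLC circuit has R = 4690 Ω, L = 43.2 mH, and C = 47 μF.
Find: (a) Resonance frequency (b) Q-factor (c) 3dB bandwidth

Step 1 — Resonance: ω₀ = 1/√(LC) = 1/√(0.0432·4.7e-05) = 701.8 rad/s.
Step 2 — f₀ = ω₀/(2π) = 111.7 Hz.
Step 3 — Series Q: Q = ω₀L/R = 701.8·0.0432/4690 = 0.006464.
Step 4 — Bandwidth: Δω = ω₀/Q = 1.086e+05 rad/s; BW = Δω/(2π) = 1.728e+04 Hz.

(a) f₀ = 111.7 Hz  (b) Q = 0.006464  (c) BW = 1.728e+04 Hz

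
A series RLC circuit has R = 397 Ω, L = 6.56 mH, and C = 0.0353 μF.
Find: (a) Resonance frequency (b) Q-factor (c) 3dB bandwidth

Step 1 — Resonance: ω₀ = 1/√(LC) = 1/√(0.00656·3.53e-08) = 6.571e+04 rad/s.
Step 2 — f₀ = ω₀/(2π) = 1.046e+04 Hz.
Step 3 — Series Q: Q = ω₀L/R = 6.571e+04·0.00656/397 = 1.086.
Step 4 — Bandwidth: Δω = ω₀/Q = 6.052e+04 rad/s; BW = Δω/(2π) = 9632 Hz.

(a) f₀ = 1.046e+04 Hz  (b) Q = 1.086  (c) BW = 9632 Hz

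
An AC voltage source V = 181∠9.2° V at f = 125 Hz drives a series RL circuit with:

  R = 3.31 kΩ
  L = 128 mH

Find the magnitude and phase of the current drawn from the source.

Step 1 — Angular frequency: ω = 2π·f = 2π·125 = 785.4 rad/s.
Step 2 — Component impedances:
  R: Z = R = 3310 Ω
  L: Z = jωL = j·785.4·0.128 = 0 + j100.5 Ω
Step 3 — Series combination: Z_total = R + L = 3310 + j100.5 Ω = 3312∠1.7° Ω.
Step 4 — Source phasor: V = 181∠9.2° V = 178.7 + j28.94 V.
Step 5 — Ohm's law: I = V / Z_total = (178.7 + j28.94) / (3310 + j100.5) = 0.05419 + j0.007097 A.
Step 6 — Convert to polar: |I| = 0.05466 A, ∠I = 7.5°.

I = 0.05466∠7.5° A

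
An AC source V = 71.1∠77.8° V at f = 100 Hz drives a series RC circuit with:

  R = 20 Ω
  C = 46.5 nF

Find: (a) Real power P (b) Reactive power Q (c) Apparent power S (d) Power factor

Step 1 — Angular frequency: ω = 2π·f = 2π·100 = 628.3 rad/s.
Step 2 — Component impedances:
  R: Z = R = 20 Ω
  C: Z = 1/(jωC) = -j/(ω·C) = 0 - j3.423e+04 Ω
Step 3 — Series combination: Z_total = R + C = 20 - j3.423e+04 Ω = 3.423e+04∠-90.0° Ω.
Step 4 — Source phasor: V = 71.1∠77.8° V = 15.03 + j69.49 V.
Step 5 — Current: I = V / Z = -0.00203 + j0.0004402 A = 0.002077∠167.8° A.
Step 6 — Complex power: S = V·I* = 8.63e-05 - j0.1477 VA.
Step 7 — Real power: P = Re(S) = 8.63e-05 W.
Step 8 — Reactive power: Q = Im(S) = -0.1477 VAR.
Step 9 — Apparent power: |S| = 0.1477 VA.
Step 10 — Power factor: PF = P/|S| = 0.0005843 (leading).

(a) P = 8.63e-05 W  (b) Q = -0.1477 VAR  (c) S = 0.1477 VA  (d) PF = 0.0005843 (leading)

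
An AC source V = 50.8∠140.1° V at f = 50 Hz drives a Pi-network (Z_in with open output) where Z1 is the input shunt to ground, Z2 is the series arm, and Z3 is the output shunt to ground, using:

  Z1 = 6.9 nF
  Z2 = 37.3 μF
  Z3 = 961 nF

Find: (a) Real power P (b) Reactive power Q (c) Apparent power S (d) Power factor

Step 1 — Angular frequency: ω = 2π·f = 2π·50 = 314.2 rad/s.
Step 2 — Component impedances:
  Z1: Z = 1/(jωC) = -j/(ω·C) = 0 - j4.613e+05 Ω
  Z2: Z = 1/(jωC) = -j/(ω·C) = 0 - j85.34 Ω
  Z3: Z = 1/(jωC) = -j/(ω·C) = 0 - j3312 Ω
Step 3 — With open output, the series arm Z2 and the output shunt Z3 appear in series to ground: Z2 + Z3 = 0 - j3398 Ω.
Step 4 — Parallel with input shunt Z1: Z_in = Z1 || (Z2 + Z3) = 0 - j3373 Ω = 3373∠-90.0° Ω.
Step 5 — Source phasor: V = 50.8∠140.1° V = -38.97 + j32.59 V.
Step 6 — Current: I = V / Z = -0.009661 - j0.01155 A = 0.01506∠-129.9° A.
Step 7 — Complex power: S = V·I* = 0 - j0.7651 VA.
Step 8 — Real power: P = Re(S) = 0 W.
Step 9 — Reactive power: Q = Im(S) = -0.7651 VAR.
Step 10 — Apparent power: |S| = 0.7651 VA.
Step 11 — Power factor: PF = P/|S| = 0 (leading).

(a) P = 0 W  (b) Q = -0.7651 VAR  (c) S = 0.7651 VA  (d) PF = 0 (leading)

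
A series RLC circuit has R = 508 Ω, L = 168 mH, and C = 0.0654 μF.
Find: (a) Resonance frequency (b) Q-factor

Step 1 — Resonance condition Im(Z)=0 gives ω₀ = 1/√(LC).
Step 2 — ω₀ = 1/√(0.168·6.54e-08) = 9540 rad/s.
Step 3 — f₀ = ω₀/(2π) = 1518 Hz.
Step 4 — Series Q: Q = ω₀L/R = 9540·0.168/508 = 3.155.

(a) f₀ = 1518 Hz  (b) Q = 3.155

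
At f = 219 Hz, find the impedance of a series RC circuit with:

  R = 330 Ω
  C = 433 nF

Step 1 — Angular frequency: ω = 2π·f = 2π·219 = 1376 rad/s.
Step 2 — Component impedances:
  R: Z = R = 330 Ω
  C: Z = 1/(jωC) = -j/(ω·C) = 0 - j1678 Ω
Step 3 — Series combination: Z_total = R + C = 330 - j1678 Ω = 1711∠-78.9° Ω.

Z = 330 - j1678 Ω = 1711∠-78.9° Ω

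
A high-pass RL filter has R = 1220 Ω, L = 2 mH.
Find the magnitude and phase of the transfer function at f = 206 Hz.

Step 1 — Angular frequency: ω = 2π·206 = 1294 rad/s.
Step 2 — Transfer function: H(jω) = jωL/(R + jωL).
Step 3 — Numerator jωL = j·2.589; denominator R + jωL = 1220 + j2.589.
Step 4 — H = 4.502e-06 + j0.002122.
Step 5 — Magnitude: |H| = 0.002122 (-53.5 dB); phase: φ = 89.9°.

|H| = 0.002122 (-53.5 dB), φ = 89.9°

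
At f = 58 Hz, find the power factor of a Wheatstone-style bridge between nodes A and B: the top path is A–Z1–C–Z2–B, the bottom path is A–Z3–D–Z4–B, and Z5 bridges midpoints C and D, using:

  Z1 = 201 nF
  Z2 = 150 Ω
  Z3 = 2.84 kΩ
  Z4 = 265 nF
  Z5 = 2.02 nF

Step 1 — Angular frequency: ω = 2π·f = 2π·58 = 364.4 rad/s.
Step 2 — Component impedances:
  Z1: Z = 1/(jωC) = -j/(ω·C) = 0 - j1.365e+04 Ω
  Z2: Z = R = 150 Ω
  Z3: Z = R = 2840 Ω
  Z4: Z = 1/(jωC) = -j/(ω·C) = 0 - j1.035e+04 Ω
  Z5: Z = 1/(jωC) = -j/(ω·C) = 0 - j1.358e+06 Ω
Step 3 — Bridge requires nodal analysis (the Z5 bridge couples midpoints C and D, so the two paths cannot be reduced to a simple series/parallel combination). Setting node B to ground and injecting 1 A at node A, the 3-node admittance system at A, C, D solves to V_A = Z_AB = 940.2 - j5963 Ω = 6036∠-81.0° Ω.
Step 4 — Power factor: PF = cos(φ) = Re(Z)/|Z| = 940.2/6036 = 0.1558.
Step 5 — Type: Im(Z) = -5963 ⇒ leading (phase φ = -81.0°).

PF = 0.1558 (leading, φ = -81.0°)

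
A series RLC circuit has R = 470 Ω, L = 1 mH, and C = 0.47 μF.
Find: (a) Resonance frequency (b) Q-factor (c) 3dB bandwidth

Step 1 — Resonance: ω₀ = 1/√(LC) = 1/√(0.001·4.7e-07) = 4.613e+04 rad/s.
Step 2 — f₀ = ω₀/(2π) = 7341 Hz.
Step 3 — Series Q: Q = ω₀L/R = 4.613e+04·0.001/470 = 0.09814.
Step 4 — Bandwidth: Δω = ω₀/Q = 4.7e+05 rad/s; BW = Δω/(2π) = 7.48e+04 Hz.

(a) f₀ = 7341 Hz  (b) Q = 0.09814  (c) BW = 7.48e+04 Hz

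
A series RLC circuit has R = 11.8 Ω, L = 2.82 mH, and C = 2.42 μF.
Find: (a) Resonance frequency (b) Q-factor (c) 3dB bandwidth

Step 1 — Resonance: ω₀ = 1/√(LC) = 1/√(0.00282·2.42e-06) = 1.211e+04 rad/s.
Step 2 — f₀ = ω₀/(2π) = 1927 Hz.
Step 3 — Series Q: Q = ω₀L/R = 1.211e+04·0.00282/11.8 = 2.893.
Step 4 — Bandwidth: Δω = ω₀/Q = 4184 rad/s; BW = Δω/(2π) = 666 Hz.

(a) f₀ = 1927 Hz  (b) Q = 2.893  (c) BW = 666 Hz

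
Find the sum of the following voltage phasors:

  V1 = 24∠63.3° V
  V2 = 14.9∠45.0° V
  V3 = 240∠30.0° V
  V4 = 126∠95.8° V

Step 1 — Convert each phasor to rectangular form:
  V1 = 24·(cos(63.3°) + j·sin(63.3°)) = 10.78 + j21.44 V
  V2 = 14.9·(cos(45.0°) + j·sin(45.0°)) = 10.54 + j10.54 V
  V3 = 240·(cos(30.0°) + j·sin(30.0°)) = 207.8 + j120 V
  V4 = 126·(cos(95.8°) + j·sin(95.8°)) = -12.73 + j125.4 V
Step 2 — Sum components: V_total = 216.4 + j277.3 V.
Step 3 — Convert to polar: |V_total| = 351.8 V, ∠V_total = 52.0°.

V_total = 351.8∠52.0° V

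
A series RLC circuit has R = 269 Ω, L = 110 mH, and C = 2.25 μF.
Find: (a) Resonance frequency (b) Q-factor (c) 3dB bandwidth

Step 1 — Resonance: ω₀ = 1/√(LC) = 1/√(0.11·2.25e-06) = 2010 rad/s.
Step 2 — f₀ = ω₀/(2π) = 319.9 Hz.
Step 3 — Series Q: Q = ω₀L/R = 2010·0.11/269 = 0.822.
Step 4 — Bandwidth: Δω = ω₀/Q = 2445 rad/s; BW = Δω/(2π) = 389.2 Hz.

(a) f₀ = 319.9 Hz  (b) Q = 0.822  (c) BW = 389.2 Hz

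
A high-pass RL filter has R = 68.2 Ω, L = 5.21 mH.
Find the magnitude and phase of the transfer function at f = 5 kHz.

Step 1 — Angular frequency: ω = 2π·5000 = 3.142e+04 rad/s.
Step 2 — Transfer function: H(jω) = jωL/(R + jωL).
Step 3 — Numerator jωL = j·163.7; denominator R + jωL = 68.2 + j163.7.
Step 4 — H = 0.8521 + j0.355.
Step 5 — Magnitude: |H| = 0.9231 (-0.7 dB); phase: φ = 22.6°.

|H| = 0.9231 (-0.7 dB), φ = 22.6°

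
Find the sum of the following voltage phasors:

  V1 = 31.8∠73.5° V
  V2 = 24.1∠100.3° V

Step 1 — Convert each phasor to rectangular form:
  V1 = 31.8·(cos(73.5°) + j·sin(73.5°)) = 9.032 + j30.49 V
  V2 = 24.1·(cos(100.3°) + j·sin(100.3°)) = -4.309 + j23.71 V
Step 2 — Sum components: V_total = 4.723 + j54.2 V.
Step 3 — Convert to polar: |V_total| = 54.41 V, ∠V_total = 85.0°.

V_total = 54.41∠85.0° V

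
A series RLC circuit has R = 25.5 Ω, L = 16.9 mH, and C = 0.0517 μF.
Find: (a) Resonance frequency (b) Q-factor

Step 1 — Resonance condition Im(Z)=0 gives ω₀ = 1/√(LC).
Step 2 — ω₀ = 1/√(0.0169·5.17e-08) = 3.383e+04 rad/s.
Step 3 — f₀ = ω₀/(2π) = 5384 Hz.
Step 4 — Series Q: Q = ω₀L/R = 3.383e+04·0.0169/25.5 = 22.42.

(a) f₀ = 5384 Hz  (b) Q = 22.42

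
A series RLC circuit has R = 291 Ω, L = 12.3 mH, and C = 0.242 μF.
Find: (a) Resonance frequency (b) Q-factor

Step 1 — Resonance condition Im(Z)=0 gives ω₀ = 1/√(LC).
Step 2 — ω₀ = 1/√(0.0123·2.42e-07) = 1.833e+04 rad/s.
Step 3 — f₀ = ω₀/(2π) = 2917 Hz.
Step 4 — Series Q: Q = ω₀L/R = 1.833e+04·0.0123/291 = 0.7747.

(a) f₀ = 2917 Hz  (b) Q = 0.7747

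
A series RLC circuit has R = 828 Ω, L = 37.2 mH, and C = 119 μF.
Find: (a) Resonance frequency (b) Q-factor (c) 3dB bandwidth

Step 1 — Resonance: ω₀ = 1/√(LC) = 1/√(0.0372·0.000119) = 475.3 rad/s.
Step 2 — f₀ = ω₀/(2π) = 75.64 Hz.
Step 3 — Series Q: Q = ω₀L/R = 475.3·0.0372/828 = 0.02135.
Step 4 — Bandwidth: Δω = ω₀/Q = 2.226e+04 rad/s; BW = Δω/(2π) = 3542 Hz.

(a) f₀ = 75.64 Hz  (b) Q = 0.02135  (c) BW = 3542 Hz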